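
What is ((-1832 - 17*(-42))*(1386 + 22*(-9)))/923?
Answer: -102168/71 ≈ -1439.0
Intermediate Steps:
((-1832 - 17*(-42))*(1386 + 22*(-9)))/923 = ((-1832 + 714)*(1386 - 198))*(1/923) = -1118*1188*(1/923) = -1328184*1/923 = -102168/71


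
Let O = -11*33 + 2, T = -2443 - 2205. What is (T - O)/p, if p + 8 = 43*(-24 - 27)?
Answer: 4287/2201 ≈ 1.9478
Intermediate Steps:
T = -4648
O = -361 (O = -363 + 2 = -361)
p = -2201 (p = -8 + 43*(-24 - 27) = -8 + 43*(-51) = -8 - 2193 = -2201)
(T - O)/p = (-4648 - 1*(-361))/(-2201) = (-4648 + 361)*(-1/2201) = -4287*(-1/2201) = 4287/2201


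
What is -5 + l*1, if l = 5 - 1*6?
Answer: -6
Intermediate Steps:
l = -1 (l = 5 - 6 = -1)
-5 + l*1 = -5 - 1*1 = -5 - 1 = -6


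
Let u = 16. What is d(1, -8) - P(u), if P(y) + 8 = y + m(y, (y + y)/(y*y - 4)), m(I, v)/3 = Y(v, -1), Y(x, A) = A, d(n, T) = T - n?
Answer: -14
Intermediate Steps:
m(I, v) = -3 (m(I, v) = 3*(-1) = -3)
P(y) = -11 + y (P(y) = -8 + (y - 3) = -8 + (-3 + y) = -11 + y)
d(1, -8) - P(u) = (-8 - 1*1) - (-11 + 16) = (-8 - 1) - 1*5 = -9 - 5 = -14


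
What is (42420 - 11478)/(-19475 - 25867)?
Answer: -1719/2519 ≈ -0.68241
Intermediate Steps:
(42420 - 11478)/(-19475 - 25867) = 30942/(-45342) = 30942*(-1/45342) = -1719/2519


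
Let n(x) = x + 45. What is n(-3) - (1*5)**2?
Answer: 17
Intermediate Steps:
n(x) = 45 + x
n(-3) - (1*5)**2 = (45 - 3) - (1*5)**2 = 42 - 1*5**2 = 42 - 1*25 = 42 - 25 = 17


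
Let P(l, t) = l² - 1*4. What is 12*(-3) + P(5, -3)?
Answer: -15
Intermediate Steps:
P(l, t) = -4 + l² (P(l, t) = l² - 4 = -4 + l²)
12*(-3) + P(5, -3) = 12*(-3) + (-4 + 5²) = -36 + (-4 + 25) = -36 + 21 = -15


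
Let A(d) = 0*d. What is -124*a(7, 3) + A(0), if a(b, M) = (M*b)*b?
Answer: -18228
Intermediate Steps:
A(d) = 0
a(b, M) = M*b²
-124*a(7, 3) + A(0) = -372*7² + 0 = -372*49 + 0 = -124*147 + 0 = -18228 + 0 = -18228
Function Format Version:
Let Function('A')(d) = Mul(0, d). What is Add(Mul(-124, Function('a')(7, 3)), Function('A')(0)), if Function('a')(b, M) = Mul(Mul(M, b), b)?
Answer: -18228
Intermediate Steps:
Function('A')(d) = 0
Function('a')(b, M) = Mul(M, Pow(b, 2))
Add(Mul(-124, Function('a')(7, 3)), Function('A')(0)) = Add(Mul(-124, Mul(3, Pow(7, 2))), 0) = Add(Mul(-124, Mul(3, 49)), 0) = Add(Mul(-124, 147), 0) = Add(-18228, 0) = -18228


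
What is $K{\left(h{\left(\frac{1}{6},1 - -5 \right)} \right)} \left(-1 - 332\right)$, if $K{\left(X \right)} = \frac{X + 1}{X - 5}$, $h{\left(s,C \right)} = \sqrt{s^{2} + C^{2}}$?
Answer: $- \frac{491841}{397} - \frac{11988 \sqrt{1297}}{397} \approx -2326.4$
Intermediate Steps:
$h{\left(s,C \right)} = \sqrt{C^{2} + s^{2}}$
$K{\left(X \right)} = \frac{1 + X}{-5 + X}$
$K{\left(h{\left(\frac{1}{6},1 - -5 \right)} \right)} \left(-1 - 332\right) = \frac{1 + \sqrt{\left(1 - -5\right)^{2} + \left(\frac{1}{6}\right)^{2}}}{-5 + \sqrt{\left(1 - -5\right)^{2} + \left(\frac{1}{6}\right)^{2}}} \left(-1 - 332\right) = \frac{1 + \sqrt{\left(1 + 5\right)^{2} + \left(\frac{1}{6}\right)^{2}}}{-5 + \sqrt{\left(1 + 5\right)^{2} + \left(\frac{1}{6}\right)^{2}}} \left(-333\right) = \frac{1 + \sqrt{6^{2} + \frac{1}{36}}}{-5 + \sqrt{6^{2} + \frac{1}{36}}} \left(-333\right) = \frac{1 + \sqrt{36 + \frac{1}{36}}}{-5 + \sqrt{36 + \frac{1}{36}}} \left(-333\right) = \frac{1 + \sqrt{\frac{1297}{36}}}{-5 + \sqrt{\frac{1297}{36}}} \left(-333\right) = \frac{1 + \frac{\sqrt{1297}}{6}}{-5 + \frac{\sqrt{1297}}{6}} \left(-333\right) = - \frac{333 \left(1 + \frac{\sqrt{1297}}{6}\right)}{-5 + \frac{\sqrt{1297}}{6}}$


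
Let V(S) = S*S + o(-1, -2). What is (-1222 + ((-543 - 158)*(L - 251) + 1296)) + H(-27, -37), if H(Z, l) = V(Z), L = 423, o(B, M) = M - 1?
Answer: -119772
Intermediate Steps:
o(B, M) = -1 + M
V(S) = -3 + S² (V(S) = S*S + (-1 - 2) = S² - 3 = -3 + S²)
H(Z, l) = -3 + Z²
(-1222 + ((-543 - 158)*(L - 251) + 1296)) + H(-27, -37) = (-1222 + ((-543 - 158)*(423 - 251) + 1296)) + (-3 + (-27)²) = (-1222 + (-701*172 + 1296)) + (-3 + 729) = (-1222 + (-120572 + 1296)) + 726 = (-1222 - 119276) + 726 = -120498 + 726 = -119772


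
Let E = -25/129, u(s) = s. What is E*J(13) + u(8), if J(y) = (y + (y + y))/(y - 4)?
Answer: 2771/387 ≈ 7.1602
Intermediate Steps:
J(y) = 3*y/(-4 + y) (J(y) = (y + 2*y)/(-4 + y) = (3*y)/(-4 + y) = 3*y/(-4 + y))
E = -25/129 (E = -25*1/129 = -25/129 ≈ -0.19380)
E*J(13) + u(8) = -25*13/(43*(-4 + 13)) + 8 = -25*13/(43*9) + 8 = -25/129*13/3 + 8 = -325/387 + 8 = 2771/387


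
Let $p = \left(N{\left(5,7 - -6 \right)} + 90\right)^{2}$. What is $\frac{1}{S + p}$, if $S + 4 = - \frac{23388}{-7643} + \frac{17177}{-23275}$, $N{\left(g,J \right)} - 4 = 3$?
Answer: $\frac{177890825}{1673476281014} \approx 0.0001063$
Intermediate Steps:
$N{\left(g,J \right)} = 7$ ($N{\left(g,J \right)} = 4 + 3 = 7$)
$p = 9409$ ($p = \left(7 + 90\right)^{2} = 97^{2} = 9409$)
$S = - \frac{298491411}{177890825}$ ($S = -4 + \left(- \frac{23388}{-7643} + \frac{17177}{-23275}\right) = -4 + \left(\left(-23388\right) \left(- \frac{1}{7643}\right) + 17177 \left(- \frac{1}{23275}\right)\right) = -4 + \left(\frac{23388}{7643} - \frac{17177}{23275}\right) = -4 + \frac{413071889}{177890825} = - \frac{298491411}{177890825} \approx -1.6779$)
$\frac{1}{S + p} = \frac{1}{- \frac{298491411}{177890825} + 9409} = \frac{1}{\frac{1673476281014}{177890825}} = \frac{177890825}{1673476281014}$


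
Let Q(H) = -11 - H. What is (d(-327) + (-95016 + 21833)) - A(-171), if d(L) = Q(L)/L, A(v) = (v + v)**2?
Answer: -62178385/327 ≈ -1.9015e+5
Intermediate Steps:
A(v) = 4*v**2 (A(v) = (2*v)**2 = 4*v**2)
d(L) = (-11 - L)/L
(d(-327) + (-95016 + 21833)) - A(-171) = ((-11 - 1*(-327))/(-327) + (-95016 + 21833)) - 4*(-171)**2 = (-(-11 + 327)/327 - 73183) - 4*29241 = (-1/327*316 - 73183) - 1*116964 = (-316/327 - 73183) - 116964 = -23931157/327 - 116964 = -62178385/327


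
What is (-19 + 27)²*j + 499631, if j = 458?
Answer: 528943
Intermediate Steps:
(-19 + 27)²*j + 499631 = (-19 + 27)²*458 + 499631 = 8²*458 + 499631 = 64*458 + 499631 = 29312 + 499631 = 528943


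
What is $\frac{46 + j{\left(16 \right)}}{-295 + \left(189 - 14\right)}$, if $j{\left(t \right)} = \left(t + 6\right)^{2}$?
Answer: $- \frac{53}{12} \approx -4.4167$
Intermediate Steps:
$j{\left(t \right)} = \left(6 + t\right)^{2}$
$\frac{46 + j{\left(16 \right)}}{-295 + \left(189 - 14\right)} = \frac{46 + \left(6 + 16\right)^{2}}{-295 + \left(189 - 14\right)} = \frac{46 + 22^{2}}{-295 + \left(189 - 14\right)} = \frac{46 + 484}{-295 + 175} = \frac{530}{-120} = 530 \left(- \frac{1}{120}\right) = - \frac{53}{12}$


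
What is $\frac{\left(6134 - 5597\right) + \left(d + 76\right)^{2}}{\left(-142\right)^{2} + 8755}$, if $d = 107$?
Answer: $\frac{34026}{28919} \approx 1.1766$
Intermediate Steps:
$\frac{\left(6134 - 5597\right) + \left(d + 76\right)^{2}}{\left(-142\right)^{2} + 8755} = \frac{\left(6134 - 5597\right) + \left(107 + 76\right)^{2}}{\left(-142\right)^{2} + 8755} = \frac{\left(6134 - 5597\right) + 183^{2}}{20164 + 8755} = \frac{537 + 33489}{28919} = 34026 \cdot \frac{1}{28919} = \frac{34026}{28919}$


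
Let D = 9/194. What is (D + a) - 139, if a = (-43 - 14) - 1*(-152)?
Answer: -8527/194 ≈ -43.954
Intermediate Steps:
D = 9/194 (D = 9*(1/194) = 9/194 ≈ 0.046392)
a = 95 (a = -57 + 152 = 95)
(D + a) - 139 = (9/194 + 95) - 139 = 18439/194 - 139 = -8527/194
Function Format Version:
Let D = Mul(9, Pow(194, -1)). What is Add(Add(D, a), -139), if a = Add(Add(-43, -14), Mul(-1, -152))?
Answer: Rational(-8527, 194) ≈ -43.954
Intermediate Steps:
D = Rational(9, 194) (D = Mul(9, Rational(1, 194)) = Rational(9, 194) ≈ 0.046392)
a = 95 (a = Add(-57, 152) = 95)
Add(Add(D, a), -139) = Add(Add(Rational(9, 194), 95), -139) = Add(Rational(18439, 194), -139) = Rational(-8527, 194)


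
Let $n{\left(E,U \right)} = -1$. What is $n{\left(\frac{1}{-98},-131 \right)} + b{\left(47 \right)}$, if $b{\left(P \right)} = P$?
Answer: $46$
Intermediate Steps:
$n{\left(\frac{1}{-98},-131 \right)} + b{\left(47 \right)} = -1 + 47 = 46$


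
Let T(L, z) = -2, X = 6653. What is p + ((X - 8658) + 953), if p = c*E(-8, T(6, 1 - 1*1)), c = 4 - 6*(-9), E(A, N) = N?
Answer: -1168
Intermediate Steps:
c = 58 (c = 4 + 54 = 58)
p = -116 (p = 58*(-2) = -116)
p + ((X - 8658) + 953) = -116 + ((6653 - 8658) + 953) = -116 + (-2005 + 953) = -116 - 1052 = -1168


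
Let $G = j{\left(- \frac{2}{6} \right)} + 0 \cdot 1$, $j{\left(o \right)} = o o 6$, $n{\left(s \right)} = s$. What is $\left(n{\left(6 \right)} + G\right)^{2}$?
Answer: $\frac{400}{9} \approx 44.444$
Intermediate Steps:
$j{\left(o \right)} = 6 o^{2}$ ($j{\left(o \right)} = o^{2} \cdot 6 = 6 o^{2}$)
$G = \frac{2}{3}$ ($G = 6 \left(- \frac{2}{6}\right)^{2} + 0 \cdot 1 = 6 \left(\left(-2\right) \frac{1}{6}\right)^{2} + 0 = 6 \left(- \frac{1}{3}\right)^{2} + 0 = 6 \cdot \frac{1}{9} + 0 = \frac{2}{3} + 0 = \frac{2}{3} \approx 0.66667$)
$\left(n{\left(6 \right)} + G\right)^{2} = \left(6 + \frac{2}{3}\right)^{2} = \left(\frac{20}{3}\right)^{2} = \frac{400}{9}$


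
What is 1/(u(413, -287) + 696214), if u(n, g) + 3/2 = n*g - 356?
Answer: 2/1154651 ≈ 1.7321e-6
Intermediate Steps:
u(n, g) = -715/2 + g*n (u(n, g) = -3/2 + (n*g - 356) = -3/2 + (g*n - 356) = -3/2 + (-356 + g*n) = -715/2 + g*n)
1/(u(413, -287) + 696214) = 1/((-715/2 - 287*413) + 696214) = 1/((-715/2 - 118531) + 696214) = 1/(-237777/2 + 696214) = 1/(1154651/2) = 2/1154651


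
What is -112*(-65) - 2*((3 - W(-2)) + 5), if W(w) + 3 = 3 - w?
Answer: 7268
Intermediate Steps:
W(w) = -w (W(w) = -3 + (3 - w) = -w)
-112*(-65) - 2*((3 - W(-2)) + 5) = -112*(-65) - 2*((3 - (-1)*(-2)) + 5) = 7280 - 2*((3 - 1*2) + 5) = 7280 - 2*((3 - 2) + 5) = 7280 - 2*(1 + 5) = 7280 - 2*6 = 7280 - 12 = 7268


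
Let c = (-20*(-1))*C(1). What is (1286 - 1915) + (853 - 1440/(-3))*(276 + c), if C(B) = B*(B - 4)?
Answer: 287299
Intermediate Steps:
C(B) = B*(-4 + B)
c = -60 (c = (-20*(-1))*(1*(-4 + 1)) = (-4*(-5))*(1*(-3)) = 20*(-3) = -60)
(1286 - 1915) + (853 - 1440/(-3))*(276 + c) = (1286 - 1915) + (853 - 1440/(-3))*(276 - 60) = -629 + (853 - 1440*(-1)/3)*216 = -629 + (853 - 160*(-3))*216 = -629 + (853 + 480)*216 = -629 + 1333*216 = -629 + 287928 = 287299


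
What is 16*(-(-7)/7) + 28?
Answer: 44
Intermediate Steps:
16*(-(-7)/7) + 28 = 16*(-1*(-1)) + 28 = 16*1 + 28 = 16 + 28 = 44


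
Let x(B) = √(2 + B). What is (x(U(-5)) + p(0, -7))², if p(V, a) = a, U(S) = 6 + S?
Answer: (7 - √3)² ≈ 27.751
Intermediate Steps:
(x(U(-5)) + p(0, -7))² = (√(2 + (6 - 5)) - 7)² = (√(2 + 1) - 7)² = (√3 - 7)² = (-7 + √3)²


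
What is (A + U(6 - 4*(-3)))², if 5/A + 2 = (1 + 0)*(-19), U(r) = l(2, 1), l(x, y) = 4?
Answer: 6241/441 ≈ 14.152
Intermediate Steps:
U(r) = 4
A = -5/21 (A = 5/(-2 + (1 + 0)*(-19)) = 5/(-2 + 1*(-19)) = 5/(-2 - 19) = 5/(-21) = 5*(-1/21) = -5/21 ≈ -0.23810)
(A + U(6 - 4*(-3)))² = (-5/21 + 4)² = (79/21)² = 6241/441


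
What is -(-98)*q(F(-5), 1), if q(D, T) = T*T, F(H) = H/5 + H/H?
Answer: 98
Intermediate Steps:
F(H) = 1 + H/5 (F(H) = H*(⅕) + 1 = H/5 + 1 = 1 + H/5)
q(D, T) = T²
-(-98)*q(F(-5), 1) = -(-98)*1² = -(-98) = -1*(-98) = 98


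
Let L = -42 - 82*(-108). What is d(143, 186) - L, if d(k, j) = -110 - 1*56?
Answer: -8980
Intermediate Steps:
d(k, j) = -166 (d(k, j) = -110 - 56 = -166)
L = 8814 (L = -42 + 8856 = 8814)
d(143, 186) - L = -166 - 1*8814 = -166 - 8814 = -8980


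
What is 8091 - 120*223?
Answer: -18669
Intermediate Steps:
8091 - 120*223 = 8091 - 26760 = -18669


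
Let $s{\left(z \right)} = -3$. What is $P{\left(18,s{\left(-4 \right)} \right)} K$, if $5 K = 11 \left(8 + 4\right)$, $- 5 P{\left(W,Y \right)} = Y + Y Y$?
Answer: $- \frac{792}{25} \approx -31.68$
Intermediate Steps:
$P{\left(W,Y \right)} = - \frac{Y}{5} - \frac{Y^{2}}{5}$ ($P{\left(W,Y \right)} = - \frac{Y + Y Y}{5} = - \frac{Y + Y^{2}}{5} = - \frac{Y}{5} - \frac{Y^{2}}{5}$)
$K = \frac{132}{5}$ ($K = \frac{11 \left(8 + 4\right)}{5} = \frac{11 \cdot 12}{5} = \frac{1}{5} \cdot 132 = \frac{132}{5} \approx 26.4$)
$P{\left(18,s{\left(-4 \right)} \right)} K = \left(- \frac{1}{5}\right) \left(-3\right) \left(1 - 3\right) \frac{132}{5} = \left(- \frac{1}{5}\right) \left(-3\right) \left(-2\right) \frac{132}{5} = \left(- \frac{6}{5}\right) \frac{132}{5} = - \frac{792}{25}$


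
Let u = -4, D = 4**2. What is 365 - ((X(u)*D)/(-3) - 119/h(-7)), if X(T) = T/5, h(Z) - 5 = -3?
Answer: 12607/30 ≈ 420.23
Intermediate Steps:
h(Z) = 2 (h(Z) = 5 - 3 = 2)
D = 16
X(T) = T/5 (X(T) = T*(1/5) = T/5)
365 - ((X(u)*D)/(-3) - 119/h(-7)) = 365 - ((((1/5)*(-4))*16)/(-3) - 119/2) = 365 - (-4/5*16*(-1/3) - 119*1/2) = 365 - (-64/5*(-1/3) - 119/2) = 365 - (64/15 - 119/2) = 365 - 1*(-1657/30) = 365 + 1657/30 = 12607/30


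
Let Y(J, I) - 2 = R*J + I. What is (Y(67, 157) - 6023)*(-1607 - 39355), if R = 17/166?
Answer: 19913369085/83 ≈ 2.3992e+8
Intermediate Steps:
R = 17/166 (R = 17*(1/166) = 17/166 ≈ 0.10241)
Y(J, I) = 2 + I + 17*J/166 (Y(J, I) = 2 + (17*J/166 + I) = 2 + (I + 17*J/166) = 2 + I + 17*J/166)
(Y(67, 157) - 6023)*(-1607 - 39355) = ((2 + 157 + (17/166)*67) - 6023)*(-1607 - 39355) = ((2 + 157 + 1139/166) - 6023)*(-40962) = (27533/166 - 6023)*(-40962) = -972285/166*(-40962) = 19913369085/83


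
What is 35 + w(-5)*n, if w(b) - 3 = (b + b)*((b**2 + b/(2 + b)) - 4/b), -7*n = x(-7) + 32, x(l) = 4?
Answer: 10025/7 ≈ 1432.1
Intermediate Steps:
n = -36/7 (n = -(4 + 32)/7 = -1/7*36 = -36/7 ≈ -5.1429)
w(b) = 3 + 2*b*(b**2 - 4/b + b/(2 + b)) (w(b) = 3 + (b + b)*((b**2 + b/(2 + b)) - 4/b) = 3 + (2*b)*((b**2 + b/(2 + b)) - 4/b) = 3 + (2*b)*(b**2 - 4/b + b/(2 + b)) = 3 + 2*b*(b**2 - 4/b + b/(2 + b)))
35 + w(-5)*n = 35 + ((-10 - 5*(-5) + 2*(-5)**2 + 2*(-5)**4 + 4*(-5)**3)/(2 - 5))*(-36/7) = 35 + ((-10 + 25 + 2*25 + 2*625 + 4*(-125))/(-3))*(-36/7) = 35 - (-10 + 25 + 50 + 1250 - 500)/3*(-36/7) = 35 - 1/3*815*(-36/7) = 35 - 815/3*(-36/7) = 35 + 9780/7 = 10025/7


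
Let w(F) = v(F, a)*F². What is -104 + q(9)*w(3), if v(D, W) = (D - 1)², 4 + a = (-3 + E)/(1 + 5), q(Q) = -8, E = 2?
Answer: -392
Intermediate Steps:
a = -25/6 (a = -4 + (-3 + 2)/(1 + 5) = -4 - 1/6 = -4 - 1*⅙ = -4 - ⅙ = -25/6 ≈ -4.1667)
v(D, W) = (-1 + D)²
w(F) = F²*(-1 + F)² (w(F) = (-1 + F)²*F² = F²*(-1 + F)²)
-104 + q(9)*w(3) = -104 - 8*3²*(-1 + 3)² = -104 - 72*2² = -104 - 72*4 = -104 - 8*36 = -104 - 288 = -392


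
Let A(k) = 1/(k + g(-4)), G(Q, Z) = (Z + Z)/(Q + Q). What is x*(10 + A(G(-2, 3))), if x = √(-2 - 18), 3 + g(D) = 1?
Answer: 136*I*√5/7 ≈ 43.444*I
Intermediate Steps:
g(D) = -2 (g(D) = -3 + 1 = -2)
G(Q, Z) = Z/Q (G(Q, Z) = (2*Z)/((2*Q)) = (2*Z)*(1/(2*Q)) = Z/Q)
x = 2*I*√5 (x = √(-20) = 2*I*√5 ≈ 4.4721*I)
A(k) = 1/(-2 + k) (A(k) = 1/(k - 2) = 1/(-2 + k))
x*(10 + A(G(-2, 3))) = (2*I*√5)*(10 + 1/(-2 + 3/(-2))) = (2*I*√5)*(10 + 1/(-2 + 3*(-½))) = (2*I*√5)*(10 + 1/(-2 - 3/2)) = (2*I*√5)*(10 + 1/(-7/2)) = (2*I*√5)*(10 - 2/7) = (2*I*√5)*(68/7) = 136*I*√5/7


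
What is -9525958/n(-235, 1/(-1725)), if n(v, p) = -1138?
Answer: 4762979/569 ≈ 8370.8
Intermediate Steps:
-9525958/n(-235, 1/(-1725)) = -9525958/(-1138) = -9525958*(-1)/1138 = -1*(-4762979/569) = 4762979/569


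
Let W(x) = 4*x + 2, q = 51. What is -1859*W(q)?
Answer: -382954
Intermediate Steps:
W(x) = 2 + 4*x
-1859*W(q) = -1859*(2 + 4*51) = -1859*(2 + 204) = -1859*206 = -382954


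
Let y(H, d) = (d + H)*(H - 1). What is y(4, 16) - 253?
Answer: -193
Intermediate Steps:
y(H, d) = (-1 + H)*(H + d) (y(H, d) = (H + d)*(-1 + H) = (-1 + H)*(H + d))
y(4, 16) - 253 = (4² - 1*4 - 1*16 + 4*16) - 253 = (16 - 4 - 16 + 64) - 253 = 60 - 253 = -193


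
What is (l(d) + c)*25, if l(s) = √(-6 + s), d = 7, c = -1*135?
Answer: -3350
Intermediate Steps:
c = -135
(l(d) + c)*25 = (√(-6 + 7) - 135)*25 = (√1 - 135)*25 = (1 - 135)*25 = -134*25 = -3350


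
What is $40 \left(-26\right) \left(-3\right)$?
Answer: $3120$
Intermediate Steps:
$40 \left(-26\right) \left(-3\right) = \left(-1040\right) \left(-3\right) = 3120$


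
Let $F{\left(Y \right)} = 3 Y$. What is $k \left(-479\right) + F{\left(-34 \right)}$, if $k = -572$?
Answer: $273886$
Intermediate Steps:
$k \left(-479\right) + F{\left(-34 \right)} = \left(-572\right) \left(-479\right) + 3 \left(-34\right) = 273988 - 102 = 273886$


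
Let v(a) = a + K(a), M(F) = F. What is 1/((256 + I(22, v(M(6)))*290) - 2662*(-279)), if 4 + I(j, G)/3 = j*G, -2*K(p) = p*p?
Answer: 1/509794 ≈ 1.9616e-6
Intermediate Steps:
K(p) = -p**2/2 (K(p) = -p*p/2 = -p**2/2)
v(a) = a - a**2/2
I(j, G) = -12 + 3*G*j (I(j, G) = -12 + 3*(j*G) = -12 + 3*(G*j) = -12 + 3*G*j)
1/((256 + I(22, v(M(6)))*290) - 2662*(-279)) = 1/((256 + (-12 + 3*((1/2)*6*(2 - 1*6))*22)*290) - 2662*(-279)) = 1/((256 + (-12 + 3*((1/2)*6*(2 - 6))*22)*290) + 742698) = 1/((256 + (-12 + 3*((1/2)*6*(-4))*22)*290) + 742698) = 1/((256 + (-12 + 3*(-12)*22)*290) + 742698) = 1/((256 + (-12 - 792)*290) + 742698) = 1/((256 - 804*290) + 742698) = 1/((256 - 233160) + 742698) = 1/(-232904 + 742698) = 1/509794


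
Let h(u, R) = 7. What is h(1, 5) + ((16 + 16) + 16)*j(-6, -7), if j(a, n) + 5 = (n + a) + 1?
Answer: -809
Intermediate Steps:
j(a, n) = -4 + a + n (j(a, n) = -5 + ((n + a) + 1) = -5 + ((a + n) + 1) = -5 + (1 + a + n) = -4 + a + n)
h(1, 5) + ((16 + 16) + 16)*j(-6, -7) = 7 + ((16 + 16) + 16)*(-4 - 6 - 7) = 7 + (32 + 16)*(-17) = 7 + 48*(-17) = 7 - 816 = -809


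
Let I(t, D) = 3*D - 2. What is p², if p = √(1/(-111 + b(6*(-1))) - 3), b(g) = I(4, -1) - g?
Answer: -331/110 ≈ -3.0091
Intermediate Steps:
I(t, D) = -2 + 3*D
b(g) = -5 - g (b(g) = (-2 + 3*(-1)) - g = (-2 - 3) - g = -5 - g)
p = I*√36410/110 (p = √(1/(-111 + (-5 - 6*(-1))) - 3) = √(1/(-111 + (-5 - 1*(-6))) - 3) = √(1/(-111 + (-5 + 6)) - 3) = √(1/(-111 + 1) - 3) = √(1/(-110) - 3) = √(-1/110 - 3) = √(-331/110) = I*√36410/110 ≈ 1.7347*I)
p² = (I*√36410/110)² = -331/110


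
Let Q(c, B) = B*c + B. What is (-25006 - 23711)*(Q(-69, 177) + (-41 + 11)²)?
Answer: 542512512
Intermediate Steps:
Q(c, B) = B + B*c
(-25006 - 23711)*(Q(-69, 177) + (-41 + 11)²) = (-25006 - 23711)*(177*(1 - 69) + (-41 + 11)²) = -48717*(177*(-68) + (-30)²) = -48717*(-12036 + 900) = -48717*(-11136) = 542512512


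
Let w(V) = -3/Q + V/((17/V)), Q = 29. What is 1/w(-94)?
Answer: 493/256193 ≈ 0.0019243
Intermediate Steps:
w(V) = -3/29 + V**2/17 (w(V) = -3/29 + V/((17/V)) = -3*1/29 + V*(V/17) = -3/29 + V**2/17)
1/w(-94) = 1/(-3/29 + (1/17)*(-94)**2) = 1/(-3/29 + (1/17)*8836) = 1/(-3/29 + 8836/17) = 1/(256193/493) = 493/256193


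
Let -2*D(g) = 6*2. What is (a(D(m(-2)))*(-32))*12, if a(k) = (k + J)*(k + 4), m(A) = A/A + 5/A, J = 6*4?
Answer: 13824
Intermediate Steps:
J = 24
m(A) = 1 + 5/A
D(g) = -6 (D(g) = -3*2 = -½*12 = -6)
a(k) = (4 + k)*(24 + k) (a(k) = (k + 24)*(k + 4) = (24 + k)*(4 + k) = (4 + k)*(24 + k))
(a(D(m(-2)))*(-32))*12 = ((96 + (-6)² + 28*(-6))*(-32))*12 = ((96 + 36 - 168)*(-32))*12 = -36*(-32)*12 = 1152*12 = 13824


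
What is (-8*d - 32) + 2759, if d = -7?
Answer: 2783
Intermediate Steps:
(-8*d - 32) + 2759 = (-8*(-7) - 32) + 2759 = (56 - 32) + 2759 = 24 + 2759 = 2783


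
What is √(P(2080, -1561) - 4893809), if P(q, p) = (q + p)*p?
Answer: 4*I*√356498 ≈ 2388.3*I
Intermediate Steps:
P(q, p) = p*(p + q) (P(q, p) = (p + q)*p = p*(p + q))
√(P(2080, -1561) - 4893809) = √(-1561*(-1561 + 2080) - 4893809) = √(-1561*519 - 4893809) = √(-810159 - 4893809) = √(-5703968) = 4*I*√356498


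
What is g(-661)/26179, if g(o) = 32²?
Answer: 1024/26179 ≈ 0.039115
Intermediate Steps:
g(o) = 1024
g(-661)/26179 = 1024/26179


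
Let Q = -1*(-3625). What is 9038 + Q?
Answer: 12663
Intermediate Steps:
Q = 3625
9038 + Q = 9038 + 3625 = 12663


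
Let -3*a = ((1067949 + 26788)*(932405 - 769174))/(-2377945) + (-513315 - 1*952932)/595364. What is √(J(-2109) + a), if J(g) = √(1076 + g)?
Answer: √(112967854505644581817075375905 + 4509737569743830314020900*I*√1033)/2123614270470 ≈ 158.27 + 0.10154*I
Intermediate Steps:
a = 106392065712237323/4247228540940 (a = -(((1067949 + 26788)*(932405 - 769174))/(-2377945) + (-513315 - 1*952932)/595364)/3 = -((1094737*163231)*(-1/2377945) + (-513315 - 952932)*(1/595364))/3 = -(178695015247*(-1/2377945) - 1466247*1/595364)/3 = -(-178695015247/2377945 - 1466247/595364)/3 = -⅓*(-106392065712237323/1415742846980) = 106392065712237323/4247228540940 ≈ 25050.)
√(J(-2109) + a) = √(√(1076 - 2109) + 106392065712237323/4247228540940) = √(√(-1033) + 106392065712237323/4247228540940) = √(I*√1033 + 106392065712237323/4247228540940) = √(106392065712237323/4247228540940 + I*√1033)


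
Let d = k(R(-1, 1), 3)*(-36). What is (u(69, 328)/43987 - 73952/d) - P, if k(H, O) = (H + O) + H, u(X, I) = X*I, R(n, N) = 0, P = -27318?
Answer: 33258038102/1187649 ≈ 28003.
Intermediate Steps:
u(X, I) = I*X
k(H, O) = O + 2*H
d = -108 (d = (3 + 2*0)*(-36) = (3 + 0)*(-36) = 3*(-36) = -108)
(u(69, 328)/43987 - 73952/d) - P = ((328*69)/43987 - 73952/(-108)) - 1*(-27318) = (22632*(1/43987) - 73952*(-1/108)) + 27318 = (22632/43987 + 18488/27) + 27318 = 813842720/1187649 + 27318 = 33258038102/1187649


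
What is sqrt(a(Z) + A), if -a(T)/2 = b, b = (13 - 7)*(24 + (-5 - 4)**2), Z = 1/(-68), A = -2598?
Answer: I*sqrt(3858) ≈ 62.113*I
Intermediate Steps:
Z = -1/68 ≈ -0.014706
b = 630 (b = 6*(24 + (-9)**2) = 6*(24 + 81) = 6*105 = 630)
a(T) = -1260 (a(T) = -2*630 = -1260)
sqrt(a(Z) + A) = sqrt(-1260 - 2598) = sqrt(-3858) = I*sqrt(3858)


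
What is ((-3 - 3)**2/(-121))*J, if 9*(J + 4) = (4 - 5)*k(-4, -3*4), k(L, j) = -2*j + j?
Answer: 192/121 ≈ 1.5868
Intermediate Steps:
k(L, j) = -j
J = -16/3 (J = -4 + ((4 - 5)*(-(-3)*4))/9 = -4 + (-(-1)*(-12))/9 = -4 + (-1*12)/9 = -4 + (1/9)*(-12) = -4 - 4/3 = -16/3 ≈ -5.3333)
((-3 - 3)**2/(-121))*J = ((-3 - 3)**2/(-121))*(-16/3) = ((-6)**2*(-1/121))*(-16/3) = (36*(-1/121))*(-16/3) = -36/121*(-16/3) = 192/121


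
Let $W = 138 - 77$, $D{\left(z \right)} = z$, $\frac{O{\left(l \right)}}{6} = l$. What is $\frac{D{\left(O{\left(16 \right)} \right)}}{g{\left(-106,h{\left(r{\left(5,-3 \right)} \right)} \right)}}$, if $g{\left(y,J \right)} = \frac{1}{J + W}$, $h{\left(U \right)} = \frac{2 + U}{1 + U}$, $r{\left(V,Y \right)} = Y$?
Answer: $5904$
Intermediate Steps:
$O{\left(l \right)} = 6 l$
$h{\left(U \right)} = \frac{2 + U}{1 + U}$
$W = 61$
$g{\left(y,J \right)} = \frac{1}{61 + J}$ ($g{\left(y,J \right)} = \frac{1}{J + 61} = \frac{1}{61 + J}$)
$\frac{D{\left(O{\left(16 \right)} \right)}}{g{\left(-106,h{\left(r{\left(5,-3 \right)} \right)} \right)}} = \frac{6 \cdot 16}{\frac{1}{61 + \frac{2 - 3}{1 - 3}}} = \frac{96}{\frac{1}{61 + \frac{1}{-2} \left(-1\right)}} = \frac{96}{\frac{1}{61 - - \frac{1}{2}}} = \frac{96}{\frac{1}{61 + \frac{1}{2}}} = \frac{96}{\frac{1}{\frac{123}{2}}} = \frac{96}{\frac{2}{123}} = 96 \cdot \frac{123}{2} = 5904$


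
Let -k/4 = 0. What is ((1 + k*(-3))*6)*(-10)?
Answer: -60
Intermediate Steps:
k = 0 (k = -4*0 = 0)
((1 + k*(-3))*6)*(-10) = ((1 + 0*(-3))*6)*(-10) = ((1 + 0)*6)*(-10) = (1*6)*(-10) = 6*(-10) = -60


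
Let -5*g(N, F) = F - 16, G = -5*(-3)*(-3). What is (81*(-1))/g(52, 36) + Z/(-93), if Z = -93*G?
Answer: -99/4 ≈ -24.750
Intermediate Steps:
G = -45 (G = 15*(-3) = -45)
Z = 4185 (Z = -93*(-45) = 4185)
g(N, F) = 16/5 - F/5 (g(N, F) = -(F - 16)/5 = -(-16 + F)/5 = 16/5 - F/5)
(81*(-1))/g(52, 36) + Z/(-93) = (81*(-1))/(16/5 - 1/5*36) + 4185/(-93) = -81/(16/5 - 36/5) + 4185*(-1/93) = -81/(-4) - 45 = -81*(-1/4) - 45 = 81/4 - 45 = -99/4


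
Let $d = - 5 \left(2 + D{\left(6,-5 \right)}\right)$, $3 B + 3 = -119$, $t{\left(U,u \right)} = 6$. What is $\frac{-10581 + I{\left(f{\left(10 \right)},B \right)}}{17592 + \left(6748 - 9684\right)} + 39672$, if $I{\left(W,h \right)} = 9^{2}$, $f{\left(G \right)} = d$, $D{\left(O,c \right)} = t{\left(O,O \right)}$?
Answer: $\frac{145355583}{3664} \approx 39671.0$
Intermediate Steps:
$B = - \frac{122}{3}$ ($B = -1 + \frac{1}{3} \left(-119\right) = -1 - \frac{119}{3} = - \frac{122}{3} \approx -40.667$)
$D{\left(O,c \right)} = 6$
$d = -40$ ($d = - 5 \left(2 + 6\right) = \left(-5\right) 8 = -40$)
$f{\left(G \right)} = -40$
$I{\left(W,h \right)} = 81$
$\frac{-10581 + I{\left(f{\left(10 \right)},B \right)}}{17592 + \left(6748 - 9684\right)} + 39672 = \frac{-10581 + 81}{17592 + \left(6748 - 9684\right)} + 39672 = - \frac{10500}{17592 + \left(6748 - 9684\right)} + 39672 = - \frac{10500}{17592 - 2936} + 39672 = - \frac{10500}{14656} + 39672 = \left(-10500\right) \frac{1}{14656} + 39672 = - \frac{2625}{3664} + 39672 = \frac{145355583}{3664}$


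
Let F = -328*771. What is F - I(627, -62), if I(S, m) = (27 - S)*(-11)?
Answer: -259488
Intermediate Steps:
F = -252888
I(S, m) = -297 + 11*S
F - I(627, -62) = -252888 - (-297 + 11*627) = -252888 - (-297 + 6897) = -252888 - 1*6600 = -252888 - 6600 = -259488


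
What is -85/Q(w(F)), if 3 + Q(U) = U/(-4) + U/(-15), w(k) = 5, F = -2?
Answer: 204/11 ≈ 18.545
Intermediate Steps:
Q(U) = -3 - 19*U/60 (Q(U) = -3 + (U/(-4) + U/(-15)) = -3 + (U*(-1/4) + U*(-1/15)) = -3 + (-U/4 - U/15) = -3 - 19*U/60)
-85/Q(w(F)) = -85/(-3 - 19/60*5) = -85/(-3 - 19/12) = -85/(-55/12) = -85*(-12/55) = 204/11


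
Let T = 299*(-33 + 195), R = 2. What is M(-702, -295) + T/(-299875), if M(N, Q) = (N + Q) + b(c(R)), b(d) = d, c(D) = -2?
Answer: -299623563/299875 ≈ -999.16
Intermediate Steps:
T = 48438 (T = 299*162 = 48438)
M(N, Q) = -2 + N + Q (M(N, Q) = (N + Q) - 2 = -2 + N + Q)
M(-702, -295) + T/(-299875) = (-2 - 702 - 295) + 48438/(-299875) = -999 + 48438*(-1/299875) = -999 - 48438/299875 = -299623563/299875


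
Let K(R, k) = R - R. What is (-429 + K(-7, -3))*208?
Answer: -89232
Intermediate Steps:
K(R, k) = 0
(-429 + K(-7, -3))*208 = (-429 + 0)*208 = -429*208 = -89232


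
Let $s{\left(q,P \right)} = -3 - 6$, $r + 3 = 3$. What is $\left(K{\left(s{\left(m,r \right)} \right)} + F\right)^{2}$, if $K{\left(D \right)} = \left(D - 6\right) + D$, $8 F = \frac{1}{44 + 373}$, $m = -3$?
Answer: $\frac{6410083969}{11128896} \approx 575.99$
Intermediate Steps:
$r = 0$ ($r = -3 + 3 = 0$)
$s{\left(q,P \right)} = -9$ ($s{\left(q,P \right)} = -3 - 6 = -9$)
$F = \frac{1}{3336}$ ($F = \frac{1}{8 \left(44 + 373\right)} = \frac{1}{8 \cdot 417} = \frac{1}{8} \cdot \frac{1}{417} = \frac{1}{3336} \approx 0.00029976$)
$K{\left(D \right)} = -6 + 2 D$ ($K{\left(D \right)} = \left(-6 + D\right) + D = -6 + 2 D$)
$\left(K{\left(s{\left(m,r \right)} \right)} + F\right)^{2} = \left(\left(-6 + 2 \left(-9\right)\right) + \frac{1}{3336}\right)^{2} = \left(\left(-6 - 18\right) + \frac{1}{3336}\right)^{2} = \left(-24 + \frac{1}{3336}\right)^{2} = \left(- \frac{80063}{3336}\right)^{2} = \frac{6410083969}{11128896}$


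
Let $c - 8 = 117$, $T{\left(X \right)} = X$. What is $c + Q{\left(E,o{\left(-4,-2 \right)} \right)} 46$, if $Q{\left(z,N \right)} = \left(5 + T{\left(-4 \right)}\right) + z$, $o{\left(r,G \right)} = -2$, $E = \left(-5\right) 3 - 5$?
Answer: $-749$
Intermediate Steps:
$E = -20$ ($E = -15 - 5 = -20$)
$c = 125$ ($c = 8 + 117 = 125$)
$Q{\left(z,N \right)} = 1 + z$ ($Q{\left(z,N \right)} = \left(5 - 4\right) + z = 1 + z$)
$c + Q{\left(E,o{\left(-4,-2 \right)} \right)} 46 = 125 + \left(1 - 20\right) 46 = 125 - 874 = -749$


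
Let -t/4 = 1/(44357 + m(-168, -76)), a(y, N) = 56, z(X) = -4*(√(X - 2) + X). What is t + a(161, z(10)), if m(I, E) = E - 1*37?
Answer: 619415/11061 ≈ 56.000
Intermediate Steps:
m(I, E) = -37 + E (m(I, E) = E - 37 = -37 + E)
z(X) = -4*X - 4*√(-2 + X) (z(X) = -4*(√(-2 + X) + X) = -4*(X + √(-2 + X)) = -4*X - 4*√(-2 + X))
t = -1/11061 (t = -4/(44357 + (-37 - 76)) = -4/(44357 - 113) = -4/44244 = -4*1/44244 = -1/11061 ≈ -9.0408e-5)
t + a(161, z(10)) = -1/11061 + 56 = 619415/11061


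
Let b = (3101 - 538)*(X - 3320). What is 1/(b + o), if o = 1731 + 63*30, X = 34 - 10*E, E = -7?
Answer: -1/8238987 ≈ -1.2137e-7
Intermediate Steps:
X = 104 (X = 34 - 10*(-7) = 34 + 70 = 104)
b = -8242608 (b = (3101 - 538)*(104 - 3320) = 2563*(-3216) = -8242608)
o = 3621 (o = 1731 + 1890 = 3621)
1/(b + o) = 1/(-8242608 + 3621) = 1/(-8238987) = -1/8238987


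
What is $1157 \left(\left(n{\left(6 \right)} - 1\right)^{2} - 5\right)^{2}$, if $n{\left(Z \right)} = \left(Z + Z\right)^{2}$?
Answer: $483576406352$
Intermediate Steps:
$n{\left(Z \right)} = 4 Z^{2}$ ($n{\left(Z \right)} = \left(2 Z\right)^{2} = 4 Z^{2}$)
$1157 \left(\left(n{\left(6 \right)} - 1\right)^{2} - 5\right)^{2} = 1157 \left(\left(4 \cdot 6^{2} - 1\right)^{2} - 5\right)^{2} = 1157 \left(\left(4 \cdot 36 - 1\right)^{2} - 5\right)^{2} = 1157 \left(\left(144 - 1\right)^{2} - 5\right)^{2} = 1157 \left(143^{2} - 5\right)^{2} = 1157 \left(20449 - 5\right)^{2} = 1157 \cdot 20444^{2} = 1157 \cdot 417957136 = 483576406352$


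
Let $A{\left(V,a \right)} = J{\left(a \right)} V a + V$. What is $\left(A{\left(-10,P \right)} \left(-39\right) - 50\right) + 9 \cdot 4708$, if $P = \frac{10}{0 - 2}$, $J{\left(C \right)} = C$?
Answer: $52462$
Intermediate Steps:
$P = -5$ ($P = \frac{10}{0 - 2} = \frac{10}{-2} = 10 \left(- \frac{1}{2}\right) = -5$)
$A{\left(V,a \right)} = V + V a^{2}$ ($A{\left(V,a \right)} = a V a + V = V a a + V = V a^{2} + V = V + V a^{2}$)
$\left(A{\left(-10,P \right)} \left(-39\right) - 50\right) + 9 \cdot 4708 = \left(- 10 \left(1 + \left(-5\right)^{2}\right) \left(-39\right) - 50\right) + 9 \cdot 4708 = \left(- 10 \left(1 + 25\right) \left(-39\right) - 50\right) + 42372 = \left(\left(-10\right) 26 \left(-39\right) - 50\right) + 42372 = \left(\left(-260\right) \left(-39\right) - 50\right) + 42372 = \left(10140 - 50\right) + 42372 = 10090 + 42372 = 52462$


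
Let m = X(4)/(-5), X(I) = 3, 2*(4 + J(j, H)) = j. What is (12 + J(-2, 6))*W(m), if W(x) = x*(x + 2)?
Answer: -147/25 ≈ -5.8800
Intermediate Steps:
J(j, H) = -4 + j/2
m = -⅗ (m = 3/(-5) = -⅕*3 = -⅗ ≈ -0.60000)
W(x) = x*(2 + x)
(12 + J(-2, 6))*W(m) = (12 + (-4 + (½)*(-2)))*(-3*(2 - ⅗)/5) = (12 + (-4 - 1))*(-⅗*7/5) = (12 - 5)*(-21/25) = 7*(-21/25) = -147/25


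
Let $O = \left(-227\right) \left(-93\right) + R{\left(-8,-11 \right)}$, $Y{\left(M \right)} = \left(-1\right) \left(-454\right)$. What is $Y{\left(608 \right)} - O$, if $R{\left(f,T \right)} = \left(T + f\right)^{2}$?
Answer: $-21018$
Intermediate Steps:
$Y{\left(M \right)} = 454$
$O = 21472$ ($O = \left(-227\right) \left(-93\right) + \left(-11 - 8\right)^{2} = 21111 + \left(-19\right)^{2} = 21111 + 361 = 21472$)
$Y{\left(608 \right)} - O = 454 - 21472 = -21018$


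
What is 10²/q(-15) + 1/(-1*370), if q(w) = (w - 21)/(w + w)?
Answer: 92497/1110 ≈ 83.331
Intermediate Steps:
q(w) = (-21 + w)/(2*w) (q(w) = (-21 + w)/((2*w)) = (-21 + w)*(1/(2*w)) = (-21 + w)/(2*w))
10²/q(-15) + 1/(-1*370) = 10²/(((½)*(-21 - 15)/(-15))) + 1/(-1*370) = 100/(((½)*(-1/15)*(-36))) - 1*1/370 = 100/(6/5) - 1/370 = 100*(⅚) - 1/370 = 250/3 - 1/370 = 92497/1110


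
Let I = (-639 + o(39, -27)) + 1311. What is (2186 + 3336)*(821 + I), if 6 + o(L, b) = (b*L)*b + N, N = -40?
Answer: 164986316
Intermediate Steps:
o(L, b) = -46 + L*b**2 (o(L, b) = -6 + ((b*L)*b - 40) = -6 + ((L*b)*b - 40) = -6 + (L*b**2 - 40) = -6 + (-40 + L*b**2) = -46 + L*b**2)
I = 29057 (I = (-639 + (-46 + 39*(-27)**2)) + 1311 = (-639 + (-46 + 39*729)) + 1311 = (-639 + (-46 + 28431)) + 1311 = (-639 + 28385) + 1311 = 27746 + 1311 = 29057)
(2186 + 3336)*(821 + I) = (2186 + 3336)*(821 + 29057) = 5522*29878 = 164986316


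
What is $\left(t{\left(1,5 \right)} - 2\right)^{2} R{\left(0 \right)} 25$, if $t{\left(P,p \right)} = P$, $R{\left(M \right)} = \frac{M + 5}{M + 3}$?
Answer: $\frac{125}{3} \approx 41.667$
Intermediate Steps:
$R{\left(M \right)} = \frac{5 + M}{3 + M}$
$\left(t{\left(1,5 \right)} - 2\right)^{2} R{\left(0 \right)} 25 = \left(1 - 2\right)^{2} \frac{5 + 0}{3 + 0} \cdot 25 = \left(-1\right)^{2} \cdot \frac{1}{3} \cdot 5 \cdot 25 = 1 \cdot \frac{1}{3} \cdot 5 \cdot 25 = 1 \cdot \frac{5}{3} \cdot 25 = \frac{5}{3} \cdot 25 = \frac{125}{3}$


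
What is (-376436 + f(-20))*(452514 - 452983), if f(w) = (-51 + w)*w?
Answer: 175882504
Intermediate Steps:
f(w) = w*(-51 + w)
(-376436 + f(-20))*(452514 - 452983) = (-376436 - 20*(-51 - 20))*(452514 - 452983) = (-376436 - 20*(-71))*(-469) = (-376436 + 1420)*(-469) = -375016*(-469) = 175882504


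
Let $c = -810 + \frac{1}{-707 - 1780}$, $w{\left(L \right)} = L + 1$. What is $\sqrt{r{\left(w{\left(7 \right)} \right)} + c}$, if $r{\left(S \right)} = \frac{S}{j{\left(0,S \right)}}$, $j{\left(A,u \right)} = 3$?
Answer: $\frac{i \sqrt{4993495593}}{2487} \approx 28.414 i$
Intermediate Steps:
$w{\left(L \right)} = 1 + L$
$c = - \frac{2014471}{2487}$ ($c = -810 + \frac{1}{-2487} = -810 - \frac{1}{2487} = - \frac{2014471}{2487} \approx -810.0$)
$r{\left(S \right)} = \frac{S}{3}$
$\sqrt{r{\left(w{\left(7 \right)} \right)} + c} = \sqrt{\frac{1 + 7}{3} - \frac{2014471}{2487}} = \sqrt{\frac{1}{3} \cdot 8 - \frac{2014471}{2487}} = \sqrt{\frac{8}{3} - \frac{2014471}{2487}} = \sqrt{- \frac{2007839}{2487}} = \frac{i \sqrt{4993495593}}{2487}$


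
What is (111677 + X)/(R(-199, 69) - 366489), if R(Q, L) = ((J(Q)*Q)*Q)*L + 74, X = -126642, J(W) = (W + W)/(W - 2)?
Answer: -1002655/337957749 ≈ -0.0029668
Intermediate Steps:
J(W) = 2*W/(-2 + W) (J(W) = (2*W)/(-2 + W) = 2*W/(-2 + W))
R(Q, L) = 74 + 2*L*Q³/(-2 + Q) (R(Q, L) = (((2*Q/(-2 + Q))*Q)*Q)*L + 74 = ((2*Q²/(-2 + Q))*Q)*L + 74 = (2*Q³/(-2 + Q))*L + 74 = 2*L*Q³/(-2 + Q) + 74 = 74 + 2*L*Q³/(-2 + Q))
(111677 + X)/(R(-199, 69) - 366489) = (111677 - 126642)/(2*(-74 + 37*(-199) + 69*(-199)³)/(-2 - 199) - 366489) = -14965/(2*(-74 - 7363 + 69*(-7880599))/(-201) - 366489) = -14965/(2*(-1/201)*(-74 - 7363 - 543761331) - 366489) = -14965/(2*(-1/201)*(-543768768) - 366489) = -14965/(362512512/67 - 366489) = -14965/337957749/67 = -14965*67/337957749 = -1002655/337957749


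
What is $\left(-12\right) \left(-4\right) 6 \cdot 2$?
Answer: $576$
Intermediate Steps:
$\left(-12\right) \left(-4\right) 6 \cdot 2 = 48 \cdot 12 = 576$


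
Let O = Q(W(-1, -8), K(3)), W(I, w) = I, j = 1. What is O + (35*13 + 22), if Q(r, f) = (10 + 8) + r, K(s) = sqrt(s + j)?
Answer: 494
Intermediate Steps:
K(s) = sqrt(1 + s) (K(s) = sqrt(s + 1) = sqrt(1 + s))
Q(r, f) = 18 + r
O = 17 (O = 18 - 1 = 17)
O + (35*13 + 22) = 17 + (35*13 + 22) = 17 + (455 + 22) = 17 + 477 = 494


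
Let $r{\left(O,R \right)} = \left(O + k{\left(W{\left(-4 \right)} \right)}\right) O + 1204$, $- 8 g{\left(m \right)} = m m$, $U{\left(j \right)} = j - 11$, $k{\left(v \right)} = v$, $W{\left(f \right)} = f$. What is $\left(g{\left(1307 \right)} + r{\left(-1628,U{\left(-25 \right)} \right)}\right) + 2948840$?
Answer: $\frac{43147271}{8} \approx 5.3934 \cdot 10^{6}$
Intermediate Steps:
$U{\left(j \right)} = -11 + j$
$g{\left(m \right)} = - \frac{m^{2}}{8}$ ($g{\left(m \right)} = - \frac{m m}{8} = - \frac{m^{2}}{8}$)
$r{\left(O,R \right)} = 1204 + O \left(-4 + O\right)$ ($r{\left(O,R \right)} = \left(O - 4\right) O + 1204 = \left(-4 + O\right) O + 1204 = O \left(-4 + O\right) + 1204 = 1204 + O \left(-4 + O\right)$)
$\left(g{\left(1307 \right)} + r{\left(-1628,U{\left(-25 \right)} \right)}\right) + 2948840 = \left(- \frac{1307^{2}}{8} + \left(1204 + \left(-1628\right)^{2} - -6512\right)\right) + 2948840 = \left(\left(- \frac{1}{8}\right) 1708249 + \left(1204 + 2650384 + 6512\right)\right) + 2948840 = \left(- \frac{1708249}{8} + 2658100\right) + 2948840 = \frac{19556551}{8} + 2948840 = \frac{43147271}{8}$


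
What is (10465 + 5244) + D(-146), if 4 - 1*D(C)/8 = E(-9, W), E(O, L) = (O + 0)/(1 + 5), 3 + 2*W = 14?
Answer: 15753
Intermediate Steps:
W = 11/2 (W = -3/2 + (½)*14 = -3/2 + 7 = 11/2 ≈ 5.5000)
E(O, L) = O/6
D(C) = 44 (D(C) = 32 - 4*(-9)/3 = 32 - 8*(-3/2) = 32 + 12 = 44)
(10465 + 5244) + D(-146) = (10465 + 5244) + 44 = 15709 + 44 = 15753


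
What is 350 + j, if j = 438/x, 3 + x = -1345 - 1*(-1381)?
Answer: 3996/11 ≈ 363.27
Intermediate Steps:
x = 33 (x = -3 + (-1345 - 1*(-1381)) = -3 + (-1345 + 1381) = -3 + 36 = 33)
j = 146/11 (j = 438/33 = 438*(1/33) = 146/11 ≈ 13.273)
350 + j = 350 + 146/11 = 3996/11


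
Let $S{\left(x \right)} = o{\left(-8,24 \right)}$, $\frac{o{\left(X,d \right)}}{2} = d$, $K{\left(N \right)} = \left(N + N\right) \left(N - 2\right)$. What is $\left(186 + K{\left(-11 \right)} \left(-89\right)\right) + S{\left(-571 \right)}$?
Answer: $-25220$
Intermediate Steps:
$K{\left(N \right)} = 2 N \left(-2 + N\right)$
$o{\left(X,d \right)} = 2 d$
$S{\left(x \right)} = 48$ ($S{\left(x \right)} = 2 \cdot 24 = 48$)
$\left(186 + K{\left(-11 \right)} \left(-89\right)\right) + S{\left(-571 \right)} = \left(186 + 2 \left(-11\right) \left(-2 - 11\right) \left(-89\right)\right) + 48 = \left(186 + 2 \left(-11\right) \left(-13\right) \left(-89\right)\right) + 48 = \left(186 + 286 \left(-89\right)\right) + 48 = \left(186 - 25454\right) + 48 = -25268 + 48 = -25220$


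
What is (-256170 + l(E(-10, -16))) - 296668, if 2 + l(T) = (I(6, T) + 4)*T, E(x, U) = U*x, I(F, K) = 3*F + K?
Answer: -523720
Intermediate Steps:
I(F, K) = K + 3*F
l(T) = -2 + T*(22 + T) (l(T) = -2 + ((T + 3*6) + 4)*T = -2 + ((T + 18) + 4)*T = -2 + ((18 + T) + 4)*T = -2 + (22 + T)*T = -2 + T*(22 + T))
(-256170 + l(E(-10, -16))) - 296668 = (-256170 + (-2 + (-16*(-10))**2 + 22*(-16*(-10)))) - 296668 = (-256170 + (-2 + 160**2 + 22*160)) - 296668 = (-256170 + (-2 + 25600 + 3520)) - 296668 = (-256170 + 29118) - 296668 = -227052 - 296668 = -523720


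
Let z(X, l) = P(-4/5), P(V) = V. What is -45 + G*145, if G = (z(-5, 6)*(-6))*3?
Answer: 2043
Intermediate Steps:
z(X, l) = -4/5
G = 72/5 (G = -4/5*(-6)*3 = (24/5)*3 = 72/5 ≈ 14.400)
-45 + G*145 = -45 + (72/5)*145 = -45 + 2088 = 2043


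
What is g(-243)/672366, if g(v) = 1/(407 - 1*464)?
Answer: -1/38324862 ≈ -2.6093e-8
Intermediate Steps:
g(v) = -1/57 (g(v) = 1/(407 - 464) = 1/(-57) = -1/57)
g(-243)/672366 = -1/57/672366 = -1/57*1/672366 = -1/38324862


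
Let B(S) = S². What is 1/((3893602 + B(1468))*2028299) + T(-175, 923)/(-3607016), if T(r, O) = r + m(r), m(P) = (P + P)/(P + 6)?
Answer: 1970025469905197/41091509355974714728 ≈ 4.7942e-5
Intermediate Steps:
m(P) = 2*P/(6 + P) (m(P) = (2*P)/(6 + P) = 2*P/(6 + P))
T(r, O) = r + 2*r/(6 + r)
1/((3893602 + B(1468))*2028299) + T(-175, 923)/(-3607016) = 1/((3893602 + 1468²)*2028299) - 175*(8 - 175)/(6 - 175)/(-3607016) = (1/2028299)/(3893602 + 2155024) - 175*(-167)/(-169)*(-1/3607016) = (1/2028299)/6048626 - 175*(-1/169)*(-167)*(-1/3607016) = (1/6048626)*(1/2028299) - 29225/169*(-1/3607016) = 1/12268422067174 + 4175/87083672 = 1970025469905197/41091509355974714728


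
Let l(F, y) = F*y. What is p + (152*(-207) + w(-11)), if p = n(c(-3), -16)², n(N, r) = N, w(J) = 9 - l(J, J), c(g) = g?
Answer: -31567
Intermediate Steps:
w(J) = 9 - J² (w(J) = 9 - J*J = 9 - J²)
p = 9 (p = (-3)² = 9)
p + (152*(-207) + w(-11)) = 9 + (152*(-207) + (9 - 1*(-11)²)) = 9 + (-31464 + (9 - 1*121)) = 9 + (-31464 + (9 - 121)) = 9 + (-31464 - 112) = 9 - 31576 = -31567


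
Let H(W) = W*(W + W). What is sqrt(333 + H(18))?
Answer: 3*sqrt(109) ≈ 31.321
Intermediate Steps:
H(W) = 2*W**2 (H(W) = W*(2*W) = 2*W**2)
sqrt(333 + H(18)) = sqrt(333 + 2*18**2) = sqrt(333 + 2*324) = sqrt(333 + 648) = sqrt(981) = 3*sqrt(109)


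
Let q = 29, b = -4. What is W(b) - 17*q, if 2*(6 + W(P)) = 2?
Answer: -498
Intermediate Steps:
W(P) = -5 (W(P) = -6 + (½)*2 = -6 + 1 = -5)
W(b) - 17*q = -5 - 17*29 = -5 - 493 = -498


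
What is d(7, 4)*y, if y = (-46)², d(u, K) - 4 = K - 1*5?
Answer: 6348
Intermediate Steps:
d(u, K) = -1 + K (d(u, K) = 4 + (K - 1*5) = 4 + (K - 5) = 4 + (-5 + K) = -1 + K)
y = 2116
d(7, 4)*y = (-1 + 4)*2116 = 3*2116 = 6348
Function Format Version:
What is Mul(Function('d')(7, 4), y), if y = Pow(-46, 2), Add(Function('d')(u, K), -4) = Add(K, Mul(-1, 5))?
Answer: 6348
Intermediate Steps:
Function('d')(u, K) = Add(-1, K) (Function('d')(u, K) = Add(4, Add(K, Mul(-1, 5))) = Add(4, Add(K, -5)) = Add(4, Add(-5, K)) = Add(-1, K))
y = 2116
Mul(Function('d')(7, 4), y) = Mul(Add(-1, 4), 2116) = Mul(3, 2116) = 6348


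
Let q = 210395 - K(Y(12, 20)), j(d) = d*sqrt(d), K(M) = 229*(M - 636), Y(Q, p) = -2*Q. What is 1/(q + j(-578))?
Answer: 361535/130900656777 + 9826*I*sqrt(2)/130900656777 ≈ 2.7619e-6 + 1.0616e-7*I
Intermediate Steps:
K(M) = -145644 + 229*M (K(M) = 229*(-636 + M) = -145644 + 229*M)
j(d) = d**(3/2)
q = 361535 (q = 210395 - (-145644 + 229*(-2*12)) = 210395 - (-145644 + 229*(-24)) = 210395 - (-145644 - 5496) = 210395 - 1*(-151140) = 210395 + 151140 = 361535)
1/(q + j(-578)) = 1/(361535 + (-578)**(3/2)) = 1/(361535 - 9826*I*sqrt(2))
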